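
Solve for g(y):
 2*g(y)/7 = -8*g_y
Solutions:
 g(y) = C1*exp(-y/28)


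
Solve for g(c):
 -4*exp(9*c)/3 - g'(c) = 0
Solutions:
 g(c) = C1 - 4*exp(9*c)/27


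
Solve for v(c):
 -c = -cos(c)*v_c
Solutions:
 v(c) = C1 + Integral(c/cos(c), c)


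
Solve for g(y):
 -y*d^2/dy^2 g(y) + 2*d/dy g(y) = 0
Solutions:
 g(y) = C1 + C2*y^3


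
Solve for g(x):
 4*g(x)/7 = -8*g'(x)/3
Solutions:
 g(x) = C1*exp(-3*x/14)


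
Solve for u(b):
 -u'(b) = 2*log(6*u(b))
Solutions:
 Integral(1/(log(_y) + log(6)), (_y, u(b)))/2 = C1 - b


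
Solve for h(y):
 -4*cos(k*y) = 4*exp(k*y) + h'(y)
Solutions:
 h(y) = C1 - 4*exp(k*y)/k - 4*sin(k*y)/k


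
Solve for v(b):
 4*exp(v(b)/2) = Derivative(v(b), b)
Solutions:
 v(b) = 2*log(-1/(C1 + 4*b)) + 2*log(2)


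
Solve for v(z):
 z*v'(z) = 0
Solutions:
 v(z) = C1


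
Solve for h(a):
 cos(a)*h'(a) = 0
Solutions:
 h(a) = C1


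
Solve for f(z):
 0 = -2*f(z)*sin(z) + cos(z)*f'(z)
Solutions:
 f(z) = C1/cos(z)^2


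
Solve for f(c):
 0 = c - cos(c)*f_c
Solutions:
 f(c) = C1 + Integral(c/cos(c), c)


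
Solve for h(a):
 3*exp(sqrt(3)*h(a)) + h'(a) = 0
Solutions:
 h(a) = sqrt(3)*(2*log(1/(C1 + 3*a)) - log(3))/6


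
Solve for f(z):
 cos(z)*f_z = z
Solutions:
 f(z) = C1 + Integral(z/cos(z), z)


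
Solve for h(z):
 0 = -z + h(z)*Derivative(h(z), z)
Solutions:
 h(z) = -sqrt(C1 + z^2)
 h(z) = sqrt(C1 + z^2)


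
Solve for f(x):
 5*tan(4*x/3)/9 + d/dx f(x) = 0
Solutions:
 f(x) = C1 + 5*log(cos(4*x/3))/12


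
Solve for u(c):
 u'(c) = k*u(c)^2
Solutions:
 u(c) = -1/(C1 + c*k)


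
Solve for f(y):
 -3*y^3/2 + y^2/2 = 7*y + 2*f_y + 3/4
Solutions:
 f(y) = C1 - 3*y^4/16 + y^3/12 - 7*y^2/4 - 3*y/8


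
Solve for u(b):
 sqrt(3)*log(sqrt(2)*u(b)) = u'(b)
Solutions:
 -2*sqrt(3)*Integral(1/(2*log(_y) + log(2)), (_y, u(b)))/3 = C1 - b


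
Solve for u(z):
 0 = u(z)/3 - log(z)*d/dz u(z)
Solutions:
 u(z) = C1*exp(li(z)/3)


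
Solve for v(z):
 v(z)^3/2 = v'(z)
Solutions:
 v(z) = -sqrt(-1/(C1 + z))
 v(z) = sqrt(-1/(C1 + z))


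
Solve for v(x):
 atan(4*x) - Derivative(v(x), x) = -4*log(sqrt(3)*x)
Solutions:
 v(x) = C1 + 4*x*log(x) + x*atan(4*x) - 4*x + 2*x*log(3) - log(16*x^2 + 1)/8


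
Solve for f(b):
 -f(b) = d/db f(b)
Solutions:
 f(b) = C1*exp(-b)


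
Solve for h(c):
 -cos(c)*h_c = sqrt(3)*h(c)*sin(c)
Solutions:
 h(c) = C1*cos(c)^(sqrt(3))


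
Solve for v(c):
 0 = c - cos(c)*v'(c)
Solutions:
 v(c) = C1 + Integral(c/cos(c), c)


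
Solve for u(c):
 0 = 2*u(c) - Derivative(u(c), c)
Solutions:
 u(c) = C1*exp(2*c)


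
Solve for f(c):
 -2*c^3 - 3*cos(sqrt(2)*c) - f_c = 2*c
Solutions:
 f(c) = C1 - c^4/2 - c^2 - 3*sqrt(2)*sin(sqrt(2)*c)/2


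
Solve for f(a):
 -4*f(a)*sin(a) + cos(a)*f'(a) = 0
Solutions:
 f(a) = C1/cos(a)^4


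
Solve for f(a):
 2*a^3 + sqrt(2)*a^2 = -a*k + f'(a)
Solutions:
 f(a) = C1 + a^4/2 + sqrt(2)*a^3/3 + a^2*k/2


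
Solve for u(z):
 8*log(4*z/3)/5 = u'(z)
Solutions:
 u(z) = C1 + 8*z*log(z)/5 - 8*z*log(3)/5 - 8*z/5 + 16*z*log(2)/5


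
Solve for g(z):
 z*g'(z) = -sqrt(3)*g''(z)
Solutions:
 g(z) = C1 + C2*erf(sqrt(2)*3^(3/4)*z/6)


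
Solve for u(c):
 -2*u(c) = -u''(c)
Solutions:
 u(c) = C1*exp(-sqrt(2)*c) + C2*exp(sqrt(2)*c)


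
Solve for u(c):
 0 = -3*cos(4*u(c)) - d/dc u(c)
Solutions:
 u(c) = -asin((C1 + exp(24*c))/(C1 - exp(24*c)))/4 + pi/4
 u(c) = asin((C1 + exp(24*c))/(C1 - exp(24*c)))/4


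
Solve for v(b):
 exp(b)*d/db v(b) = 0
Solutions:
 v(b) = C1


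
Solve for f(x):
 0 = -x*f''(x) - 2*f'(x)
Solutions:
 f(x) = C1 + C2/x


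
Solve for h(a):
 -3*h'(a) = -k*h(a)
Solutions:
 h(a) = C1*exp(a*k/3)


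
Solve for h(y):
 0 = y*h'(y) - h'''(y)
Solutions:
 h(y) = C1 + Integral(C2*airyai(y) + C3*airybi(y), y)


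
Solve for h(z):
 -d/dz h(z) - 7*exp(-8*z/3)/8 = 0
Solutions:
 h(z) = C1 + 21*exp(-8*z/3)/64


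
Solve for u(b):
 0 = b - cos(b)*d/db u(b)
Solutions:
 u(b) = C1 + Integral(b/cos(b), b)


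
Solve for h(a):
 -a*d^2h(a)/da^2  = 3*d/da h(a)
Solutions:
 h(a) = C1 + C2/a^2


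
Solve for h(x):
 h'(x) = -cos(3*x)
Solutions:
 h(x) = C1 - sin(3*x)/3


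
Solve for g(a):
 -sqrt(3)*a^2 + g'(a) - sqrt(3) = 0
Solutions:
 g(a) = C1 + sqrt(3)*a^3/3 + sqrt(3)*a


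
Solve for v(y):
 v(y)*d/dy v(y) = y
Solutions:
 v(y) = -sqrt(C1 + y^2)
 v(y) = sqrt(C1 + y^2)


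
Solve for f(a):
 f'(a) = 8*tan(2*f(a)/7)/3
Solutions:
 f(a) = -7*asin(C1*exp(16*a/21))/2 + 7*pi/2
 f(a) = 7*asin(C1*exp(16*a/21))/2


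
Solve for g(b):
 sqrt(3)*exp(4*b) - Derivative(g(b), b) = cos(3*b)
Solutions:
 g(b) = C1 + sqrt(3)*exp(4*b)/4 - sin(3*b)/3


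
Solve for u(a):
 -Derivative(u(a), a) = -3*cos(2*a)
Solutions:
 u(a) = C1 + 3*sin(2*a)/2


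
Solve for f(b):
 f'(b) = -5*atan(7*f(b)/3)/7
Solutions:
 Integral(1/atan(7*_y/3), (_y, f(b))) = C1 - 5*b/7


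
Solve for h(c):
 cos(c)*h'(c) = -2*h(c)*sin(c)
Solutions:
 h(c) = C1*cos(c)^2


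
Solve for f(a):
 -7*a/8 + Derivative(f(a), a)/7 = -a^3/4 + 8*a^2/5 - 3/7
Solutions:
 f(a) = C1 - 7*a^4/16 + 56*a^3/15 + 49*a^2/16 - 3*a


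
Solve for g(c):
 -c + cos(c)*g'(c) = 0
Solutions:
 g(c) = C1 + Integral(c/cos(c), c)


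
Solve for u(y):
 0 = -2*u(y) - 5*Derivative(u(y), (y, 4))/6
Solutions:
 u(y) = (C1*sin(3^(1/4)*5^(3/4)*y/5) + C2*cos(3^(1/4)*5^(3/4)*y/5))*exp(-3^(1/4)*5^(3/4)*y/5) + (C3*sin(3^(1/4)*5^(3/4)*y/5) + C4*cos(3^(1/4)*5^(3/4)*y/5))*exp(3^(1/4)*5^(3/4)*y/5)


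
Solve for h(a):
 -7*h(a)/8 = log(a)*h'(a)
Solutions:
 h(a) = C1*exp(-7*li(a)/8)


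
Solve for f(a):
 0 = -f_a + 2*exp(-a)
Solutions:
 f(a) = C1 - 2*exp(-a)


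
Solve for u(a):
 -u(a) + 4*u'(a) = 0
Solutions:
 u(a) = C1*exp(a/4)


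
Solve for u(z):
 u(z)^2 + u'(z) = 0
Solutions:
 u(z) = 1/(C1 + z)


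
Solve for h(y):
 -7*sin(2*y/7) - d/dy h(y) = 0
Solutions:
 h(y) = C1 + 49*cos(2*y/7)/2


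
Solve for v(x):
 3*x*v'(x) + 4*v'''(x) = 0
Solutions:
 v(x) = C1 + Integral(C2*airyai(-6^(1/3)*x/2) + C3*airybi(-6^(1/3)*x/2), x)


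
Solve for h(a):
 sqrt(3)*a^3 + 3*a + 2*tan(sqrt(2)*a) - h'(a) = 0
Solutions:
 h(a) = C1 + sqrt(3)*a^4/4 + 3*a^2/2 - sqrt(2)*log(cos(sqrt(2)*a))


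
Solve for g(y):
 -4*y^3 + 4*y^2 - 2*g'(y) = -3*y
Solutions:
 g(y) = C1 - y^4/2 + 2*y^3/3 + 3*y^2/4


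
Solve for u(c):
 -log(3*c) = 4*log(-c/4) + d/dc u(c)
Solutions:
 u(c) = C1 - 5*c*log(c) + c*(-log(3) + 5 + 8*log(2) - 4*I*pi)


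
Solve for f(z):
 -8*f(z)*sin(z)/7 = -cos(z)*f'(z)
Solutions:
 f(z) = C1/cos(z)^(8/7)


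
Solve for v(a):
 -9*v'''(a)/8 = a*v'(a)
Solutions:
 v(a) = C1 + Integral(C2*airyai(-2*3^(1/3)*a/3) + C3*airybi(-2*3^(1/3)*a/3), a)


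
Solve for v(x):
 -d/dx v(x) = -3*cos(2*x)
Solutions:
 v(x) = C1 + 3*sin(2*x)/2


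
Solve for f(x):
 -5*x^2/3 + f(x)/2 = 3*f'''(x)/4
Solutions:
 f(x) = C3*exp(2^(1/3)*3^(2/3)*x/3) + 10*x^2/3 + (C1*sin(2^(1/3)*3^(1/6)*x/2) + C2*cos(2^(1/3)*3^(1/6)*x/2))*exp(-2^(1/3)*3^(2/3)*x/6)


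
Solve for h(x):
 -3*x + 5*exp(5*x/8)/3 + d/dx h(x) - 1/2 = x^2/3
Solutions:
 h(x) = C1 + x^3/9 + 3*x^2/2 + x/2 - 8*exp(5*x/8)/3


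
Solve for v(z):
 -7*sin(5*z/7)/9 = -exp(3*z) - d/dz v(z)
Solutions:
 v(z) = C1 - exp(3*z)/3 - 49*cos(5*z/7)/45


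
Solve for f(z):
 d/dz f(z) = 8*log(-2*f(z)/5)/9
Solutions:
 -9*Integral(1/(log(-_y) - log(5) + log(2)), (_y, f(z)))/8 = C1 - z


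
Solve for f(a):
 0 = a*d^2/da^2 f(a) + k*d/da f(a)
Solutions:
 f(a) = C1 + a^(1 - re(k))*(C2*sin(log(a)*Abs(im(k))) + C3*cos(log(a)*im(k)))


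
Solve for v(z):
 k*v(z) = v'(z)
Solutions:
 v(z) = C1*exp(k*z)


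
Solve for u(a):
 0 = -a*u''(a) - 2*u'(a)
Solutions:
 u(a) = C1 + C2/a


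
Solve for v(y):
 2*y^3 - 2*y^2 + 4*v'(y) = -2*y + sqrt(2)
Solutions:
 v(y) = C1 - y^4/8 + y^3/6 - y^2/4 + sqrt(2)*y/4


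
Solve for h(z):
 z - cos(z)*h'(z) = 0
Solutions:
 h(z) = C1 + Integral(z/cos(z), z)


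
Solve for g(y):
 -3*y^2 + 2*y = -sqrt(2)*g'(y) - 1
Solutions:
 g(y) = C1 + sqrt(2)*y^3/2 - sqrt(2)*y^2/2 - sqrt(2)*y/2


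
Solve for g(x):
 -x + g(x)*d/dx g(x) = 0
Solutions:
 g(x) = -sqrt(C1 + x^2)
 g(x) = sqrt(C1 + x^2)


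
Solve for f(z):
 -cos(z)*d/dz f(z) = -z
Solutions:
 f(z) = C1 + Integral(z/cos(z), z)


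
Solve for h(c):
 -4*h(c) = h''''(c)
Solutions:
 h(c) = (C1*sin(c) + C2*cos(c))*exp(-c) + (C3*sin(c) + C4*cos(c))*exp(c)


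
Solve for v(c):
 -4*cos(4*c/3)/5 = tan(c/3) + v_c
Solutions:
 v(c) = C1 + 3*log(cos(c/3)) - 3*sin(4*c/3)/5


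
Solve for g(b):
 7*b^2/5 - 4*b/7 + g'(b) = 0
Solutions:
 g(b) = C1 - 7*b^3/15 + 2*b^2/7


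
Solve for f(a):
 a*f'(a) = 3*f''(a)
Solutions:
 f(a) = C1 + C2*erfi(sqrt(6)*a/6)


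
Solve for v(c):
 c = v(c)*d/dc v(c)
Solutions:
 v(c) = -sqrt(C1 + c^2)
 v(c) = sqrt(C1 + c^2)


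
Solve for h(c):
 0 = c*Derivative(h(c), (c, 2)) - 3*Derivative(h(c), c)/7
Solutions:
 h(c) = C1 + C2*c^(10/7)


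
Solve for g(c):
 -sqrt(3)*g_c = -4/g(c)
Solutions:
 g(c) = -sqrt(C1 + 24*sqrt(3)*c)/3
 g(c) = sqrt(C1 + 24*sqrt(3)*c)/3


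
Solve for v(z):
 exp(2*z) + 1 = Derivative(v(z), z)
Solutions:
 v(z) = C1 + z + exp(2*z)/2


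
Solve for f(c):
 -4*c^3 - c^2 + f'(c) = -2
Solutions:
 f(c) = C1 + c^4 + c^3/3 - 2*c


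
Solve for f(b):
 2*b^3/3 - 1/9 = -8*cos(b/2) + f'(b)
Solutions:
 f(b) = C1 + b^4/6 - b/9 + 16*sin(b/2)


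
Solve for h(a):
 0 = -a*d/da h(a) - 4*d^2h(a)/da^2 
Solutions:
 h(a) = C1 + C2*erf(sqrt(2)*a/4)


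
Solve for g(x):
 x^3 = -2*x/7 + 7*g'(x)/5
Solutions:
 g(x) = C1 + 5*x^4/28 + 5*x^2/49


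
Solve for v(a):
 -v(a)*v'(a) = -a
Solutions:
 v(a) = -sqrt(C1 + a^2)
 v(a) = sqrt(C1 + a^2)


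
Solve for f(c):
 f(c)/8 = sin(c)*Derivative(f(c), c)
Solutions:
 f(c) = C1*(cos(c) - 1)^(1/16)/(cos(c) + 1)^(1/16)


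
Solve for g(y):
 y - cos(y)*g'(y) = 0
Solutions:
 g(y) = C1 + Integral(y/cos(y), y)


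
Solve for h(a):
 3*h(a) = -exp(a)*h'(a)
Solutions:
 h(a) = C1*exp(3*exp(-a))


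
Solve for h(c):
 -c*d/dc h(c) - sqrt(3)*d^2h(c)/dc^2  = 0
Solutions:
 h(c) = C1 + C2*erf(sqrt(2)*3^(3/4)*c/6)


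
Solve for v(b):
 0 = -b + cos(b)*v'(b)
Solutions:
 v(b) = C1 + Integral(b/cos(b), b)


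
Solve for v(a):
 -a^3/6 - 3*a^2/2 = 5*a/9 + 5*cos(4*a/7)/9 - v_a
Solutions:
 v(a) = C1 + a^4/24 + a^3/2 + 5*a^2/18 + 35*sin(4*a/7)/36


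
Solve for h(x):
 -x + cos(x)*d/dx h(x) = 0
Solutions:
 h(x) = C1 + Integral(x/cos(x), x)


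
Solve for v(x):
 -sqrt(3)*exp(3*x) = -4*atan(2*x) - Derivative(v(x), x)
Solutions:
 v(x) = C1 - 4*x*atan(2*x) + sqrt(3)*exp(3*x)/3 + log(4*x^2 + 1)


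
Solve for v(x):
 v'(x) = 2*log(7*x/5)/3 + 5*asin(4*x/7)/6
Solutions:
 v(x) = C1 + 2*x*log(x)/3 + 5*x*asin(4*x/7)/6 - 2*x*log(5)/3 - 2*x/3 + 2*x*log(7)/3 + 5*sqrt(49 - 16*x^2)/24


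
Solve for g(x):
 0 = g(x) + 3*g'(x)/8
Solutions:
 g(x) = C1*exp(-8*x/3)


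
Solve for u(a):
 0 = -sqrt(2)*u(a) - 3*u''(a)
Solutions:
 u(a) = C1*sin(2^(1/4)*sqrt(3)*a/3) + C2*cos(2^(1/4)*sqrt(3)*a/3)


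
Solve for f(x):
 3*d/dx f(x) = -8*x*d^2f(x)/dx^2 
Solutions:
 f(x) = C1 + C2*x^(5/8)


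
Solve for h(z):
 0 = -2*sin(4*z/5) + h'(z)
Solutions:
 h(z) = C1 - 5*cos(4*z/5)/2


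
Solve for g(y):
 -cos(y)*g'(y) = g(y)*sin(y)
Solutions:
 g(y) = C1*cos(y)


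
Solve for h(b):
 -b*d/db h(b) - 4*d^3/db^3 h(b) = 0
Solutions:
 h(b) = C1 + Integral(C2*airyai(-2^(1/3)*b/2) + C3*airybi(-2^(1/3)*b/2), b)


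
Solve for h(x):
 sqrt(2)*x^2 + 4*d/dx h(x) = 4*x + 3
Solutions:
 h(x) = C1 - sqrt(2)*x^3/12 + x^2/2 + 3*x/4


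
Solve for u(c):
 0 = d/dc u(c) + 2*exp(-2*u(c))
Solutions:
 u(c) = log(-sqrt(C1 - 4*c))
 u(c) = log(C1 - 4*c)/2


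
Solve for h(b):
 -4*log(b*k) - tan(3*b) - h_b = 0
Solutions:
 h(b) = C1 - 4*b*log(b*k) + 4*b + log(cos(3*b))/3


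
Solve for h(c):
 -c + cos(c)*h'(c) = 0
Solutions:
 h(c) = C1 + Integral(c/cos(c), c)


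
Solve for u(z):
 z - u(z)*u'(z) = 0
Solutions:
 u(z) = -sqrt(C1 + z^2)
 u(z) = sqrt(C1 + z^2)


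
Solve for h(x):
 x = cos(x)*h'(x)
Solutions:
 h(x) = C1 + Integral(x/cos(x), x)


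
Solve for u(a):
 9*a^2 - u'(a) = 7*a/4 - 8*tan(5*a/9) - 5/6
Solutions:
 u(a) = C1 + 3*a^3 - 7*a^2/8 + 5*a/6 - 72*log(cos(5*a/9))/5


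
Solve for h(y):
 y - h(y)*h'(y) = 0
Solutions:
 h(y) = -sqrt(C1 + y^2)
 h(y) = sqrt(C1 + y^2)


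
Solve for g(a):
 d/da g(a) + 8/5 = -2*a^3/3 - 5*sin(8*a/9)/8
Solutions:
 g(a) = C1 - a^4/6 - 8*a/5 + 45*cos(8*a/9)/64


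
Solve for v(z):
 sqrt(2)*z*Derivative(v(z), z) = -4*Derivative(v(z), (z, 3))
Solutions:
 v(z) = C1 + Integral(C2*airyai(-sqrt(2)*z/2) + C3*airybi(-sqrt(2)*z/2), z)


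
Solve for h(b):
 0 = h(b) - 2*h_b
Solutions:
 h(b) = C1*exp(b/2)


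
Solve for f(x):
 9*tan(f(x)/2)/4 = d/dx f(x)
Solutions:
 f(x) = -2*asin(C1*exp(9*x/8)) + 2*pi
 f(x) = 2*asin(C1*exp(9*x/8))


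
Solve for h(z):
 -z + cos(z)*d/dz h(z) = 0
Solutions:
 h(z) = C1 + Integral(z/cos(z), z)


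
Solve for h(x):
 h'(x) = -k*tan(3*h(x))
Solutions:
 h(x) = -asin(C1*exp(-3*k*x))/3 + pi/3
 h(x) = asin(C1*exp(-3*k*x))/3


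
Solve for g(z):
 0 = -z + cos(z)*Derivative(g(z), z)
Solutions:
 g(z) = C1 + Integral(z/cos(z), z)


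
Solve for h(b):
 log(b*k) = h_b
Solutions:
 h(b) = C1 + b*log(b*k) - b


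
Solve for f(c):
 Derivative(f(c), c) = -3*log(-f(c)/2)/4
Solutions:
 4*Integral(1/(log(-_y) - log(2)), (_y, f(c)))/3 = C1 - c


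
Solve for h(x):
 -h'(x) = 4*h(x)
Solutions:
 h(x) = C1*exp(-4*x)


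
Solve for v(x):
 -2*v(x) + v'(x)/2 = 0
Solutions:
 v(x) = C1*exp(4*x)


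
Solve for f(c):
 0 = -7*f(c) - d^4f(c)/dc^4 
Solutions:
 f(c) = (C1*sin(sqrt(2)*7^(1/4)*c/2) + C2*cos(sqrt(2)*7^(1/4)*c/2))*exp(-sqrt(2)*7^(1/4)*c/2) + (C3*sin(sqrt(2)*7^(1/4)*c/2) + C4*cos(sqrt(2)*7^(1/4)*c/2))*exp(sqrt(2)*7^(1/4)*c/2)


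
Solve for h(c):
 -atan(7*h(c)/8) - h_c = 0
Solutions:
 Integral(1/atan(7*_y/8), (_y, h(c))) = C1 - c


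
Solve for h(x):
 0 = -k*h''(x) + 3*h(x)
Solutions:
 h(x) = C1*exp(-sqrt(3)*x*sqrt(1/k)) + C2*exp(sqrt(3)*x*sqrt(1/k))


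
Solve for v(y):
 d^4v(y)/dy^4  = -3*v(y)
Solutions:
 v(y) = (C1*sin(sqrt(2)*3^(1/4)*y/2) + C2*cos(sqrt(2)*3^(1/4)*y/2))*exp(-sqrt(2)*3^(1/4)*y/2) + (C3*sin(sqrt(2)*3^(1/4)*y/2) + C4*cos(sqrt(2)*3^(1/4)*y/2))*exp(sqrt(2)*3^(1/4)*y/2)


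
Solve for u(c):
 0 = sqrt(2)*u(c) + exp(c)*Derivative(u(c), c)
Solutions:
 u(c) = C1*exp(sqrt(2)*exp(-c))


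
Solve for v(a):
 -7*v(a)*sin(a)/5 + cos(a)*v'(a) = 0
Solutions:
 v(a) = C1/cos(a)^(7/5)


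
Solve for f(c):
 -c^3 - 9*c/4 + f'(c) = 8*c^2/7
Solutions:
 f(c) = C1 + c^4/4 + 8*c^3/21 + 9*c^2/8


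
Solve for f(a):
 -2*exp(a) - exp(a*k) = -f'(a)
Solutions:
 f(a) = C1 + 2*exp(a) + exp(a*k)/k


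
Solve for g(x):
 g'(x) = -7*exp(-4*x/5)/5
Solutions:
 g(x) = C1 + 7*exp(-4*x/5)/4


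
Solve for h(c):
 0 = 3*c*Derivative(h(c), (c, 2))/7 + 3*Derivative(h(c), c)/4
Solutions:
 h(c) = C1 + C2/c^(3/4)


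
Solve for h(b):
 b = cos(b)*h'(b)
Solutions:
 h(b) = C1 + Integral(b/cos(b), b)


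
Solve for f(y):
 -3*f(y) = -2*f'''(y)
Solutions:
 f(y) = C3*exp(2^(2/3)*3^(1/3)*y/2) + (C1*sin(2^(2/3)*3^(5/6)*y/4) + C2*cos(2^(2/3)*3^(5/6)*y/4))*exp(-2^(2/3)*3^(1/3)*y/4)


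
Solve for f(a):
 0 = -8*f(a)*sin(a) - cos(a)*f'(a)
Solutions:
 f(a) = C1*cos(a)^8


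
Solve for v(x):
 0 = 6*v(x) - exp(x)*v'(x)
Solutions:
 v(x) = C1*exp(-6*exp(-x))


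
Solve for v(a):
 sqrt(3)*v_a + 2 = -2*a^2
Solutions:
 v(a) = C1 - 2*sqrt(3)*a^3/9 - 2*sqrt(3)*a/3


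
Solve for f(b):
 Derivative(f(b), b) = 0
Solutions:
 f(b) = C1


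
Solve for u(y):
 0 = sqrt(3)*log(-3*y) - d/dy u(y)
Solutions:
 u(y) = C1 + sqrt(3)*y*log(-y) + sqrt(3)*y*(-1 + log(3))


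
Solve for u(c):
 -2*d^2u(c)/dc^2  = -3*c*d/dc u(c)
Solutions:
 u(c) = C1 + C2*erfi(sqrt(3)*c/2)


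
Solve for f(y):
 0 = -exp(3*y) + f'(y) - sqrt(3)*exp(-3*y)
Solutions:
 f(y) = C1 + exp(3*y)/3 - sqrt(3)*exp(-3*y)/3


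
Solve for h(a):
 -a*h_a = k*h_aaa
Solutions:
 h(a) = C1 + Integral(C2*airyai(a*(-1/k)^(1/3)) + C3*airybi(a*(-1/k)^(1/3)), a)


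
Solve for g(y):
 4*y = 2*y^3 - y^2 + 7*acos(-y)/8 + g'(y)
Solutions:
 g(y) = C1 - y^4/2 + y^3/3 + 2*y^2 - 7*y*acos(-y)/8 - 7*sqrt(1 - y^2)/8


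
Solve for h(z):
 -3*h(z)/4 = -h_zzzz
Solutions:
 h(z) = C1*exp(-sqrt(2)*3^(1/4)*z/2) + C2*exp(sqrt(2)*3^(1/4)*z/2) + C3*sin(sqrt(2)*3^(1/4)*z/2) + C4*cos(sqrt(2)*3^(1/4)*z/2)


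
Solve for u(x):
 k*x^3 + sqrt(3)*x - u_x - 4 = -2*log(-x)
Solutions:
 u(x) = C1 + k*x^4/4 + sqrt(3)*x^2/2 + 2*x*log(-x) - 6*x


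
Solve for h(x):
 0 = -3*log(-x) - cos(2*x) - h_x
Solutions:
 h(x) = C1 - 3*x*log(-x) + 3*x - sin(2*x)/2


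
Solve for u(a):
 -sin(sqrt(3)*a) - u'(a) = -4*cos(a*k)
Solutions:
 u(a) = C1 + sqrt(3)*cos(sqrt(3)*a)/3 + 4*sin(a*k)/k


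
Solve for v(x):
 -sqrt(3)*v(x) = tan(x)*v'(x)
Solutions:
 v(x) = C1/sin(x)^(sqrt(3))


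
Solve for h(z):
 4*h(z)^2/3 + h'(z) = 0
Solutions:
 h(z) = 3/(C1 + 4*z)


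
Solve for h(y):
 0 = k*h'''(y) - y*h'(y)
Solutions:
 h(y) = C1 + Integral(C2*airyai(y*(1/k)^(1/3)) + C3*airybi(y*(1/k)^(1/3)), y)


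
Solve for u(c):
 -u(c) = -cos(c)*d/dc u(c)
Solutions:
 u(c) = C1*sqrt(sin(c) + 1)/sqrt(sin(c) - 1)


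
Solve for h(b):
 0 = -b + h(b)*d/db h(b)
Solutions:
 h(b) = -sqrt(C1 + b^2)
 h(b) = sqrt(C1 + b^2)


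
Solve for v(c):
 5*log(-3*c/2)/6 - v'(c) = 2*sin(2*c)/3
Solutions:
 v(c) = C1 + 5*c*log(-c)/6 - 5*c/6 - 5*c*log(2)/6 + 5*c*log(3)/6 + cos(2*c)/3


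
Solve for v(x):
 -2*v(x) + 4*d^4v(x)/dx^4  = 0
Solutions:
 v(x) = C1*exp(-2^(3/4)*x/2) + C2*exp(2^(3/4)*x/2) + C3*sin(2^(3/4)*x/2) + C4*cos(2^(3/4)*x/2)


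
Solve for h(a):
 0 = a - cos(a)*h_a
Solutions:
 h(a) = C1 + Integral(a/cos(a), a)


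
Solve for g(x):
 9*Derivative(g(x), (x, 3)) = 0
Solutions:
 g(x) = C1 + C2*x + C3*x^2


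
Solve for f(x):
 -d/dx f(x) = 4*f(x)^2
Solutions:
 f(x) = 1/(C1 + 4*x)


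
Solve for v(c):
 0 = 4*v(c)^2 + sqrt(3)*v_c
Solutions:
 v(c) = 3/(C1 + 4*sqrt(3)*c)


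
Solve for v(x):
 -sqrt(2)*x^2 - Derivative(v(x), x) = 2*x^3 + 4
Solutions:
 v(x) = C1 - x^4/2 - sqrt(2)*x^3/3 - 4*x


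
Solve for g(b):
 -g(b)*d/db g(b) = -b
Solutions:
 g(b) = -sqrt(C1 + b^2)
 g(b) = sqrt(C1 + b^2)


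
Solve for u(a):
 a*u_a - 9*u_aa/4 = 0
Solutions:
 u(a) = C1 + C2*erfi(sqrt(2)*a/3)


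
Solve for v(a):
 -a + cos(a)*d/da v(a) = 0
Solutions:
 v(a) = C1 + Integral(a/cos(a), a)


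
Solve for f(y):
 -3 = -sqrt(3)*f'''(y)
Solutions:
 f(y) = C1 + C2*y + C3*y^2 + sqrt(3)*y^3/6


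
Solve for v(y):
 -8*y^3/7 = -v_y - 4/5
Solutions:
 v(y) = C1 + 2*y^4/7 - 4*y/5


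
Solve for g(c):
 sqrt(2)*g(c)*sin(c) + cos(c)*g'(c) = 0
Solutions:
 g(c) = C1*cos(c)^(sqrt(2))


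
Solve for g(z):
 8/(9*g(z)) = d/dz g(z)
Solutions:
 g(z) = -sqrt(C1 + 16*z)/3
 g(z) = sqrt(C1 + 16*z)/3


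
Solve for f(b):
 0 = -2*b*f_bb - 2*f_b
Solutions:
 f(b) = C1 + C2*log(b)


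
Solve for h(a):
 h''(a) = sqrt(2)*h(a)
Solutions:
 h(a) = C1*exp(-2^(1/4)*a) + C2*exp(2^(1/4)*a)


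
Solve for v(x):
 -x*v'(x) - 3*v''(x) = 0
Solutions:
 v(x) = C1 + C2*erf(sqrt(6)*x/6)


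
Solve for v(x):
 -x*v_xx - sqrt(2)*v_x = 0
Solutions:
 v(x) = C1 + C2*x^(1 - sqrt(2))


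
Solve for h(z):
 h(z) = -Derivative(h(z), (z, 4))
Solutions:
 h(z) = (C1*sin(sqrt(2)*z/2) + C2*cos(sqrt(2)*z/2))*exp(-sqrt(2)*z/2) + (C3*sin(sqrt(2)*z/2) + C4*cos(sqrt(2)*z/2))*exp(sqrt(2)*z/2)


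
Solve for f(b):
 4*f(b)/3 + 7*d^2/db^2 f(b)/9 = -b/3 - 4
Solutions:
 f(b) = C1*sin(2*sqrt(21)*b/7) + C2*cos(2*sqrt(21)*b/7) - b/4 - 3


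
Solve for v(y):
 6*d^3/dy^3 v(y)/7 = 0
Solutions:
 v(y) = C1 + C2*y + C3*y^2


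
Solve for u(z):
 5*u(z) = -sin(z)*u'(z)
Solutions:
 u(z) = C1*sqrt(cos(z) + 1)*(cos(z)^2 + 2*cos(z) + 1)/(sqrt(cos(z) - 1)*(cos(z)^2 - 2*cos(z) + 1))


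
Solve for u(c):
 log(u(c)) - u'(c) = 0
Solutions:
 li(u(c)) = C1 + c


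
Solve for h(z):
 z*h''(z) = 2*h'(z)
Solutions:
 h(z) = C1 + C2*z^3


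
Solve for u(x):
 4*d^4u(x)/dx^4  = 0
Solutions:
 u(x) = C1 + C2*x + C3*x^2 + C4*x^3


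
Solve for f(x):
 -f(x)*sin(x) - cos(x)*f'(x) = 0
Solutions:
 f(x) = C1*cos(x)


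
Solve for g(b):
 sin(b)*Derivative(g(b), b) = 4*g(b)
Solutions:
 g(b) = C1*(cos(b)^2 - 2*cos(b) + 1)/(cos(b)^2 + 2*cos(b) + 1)


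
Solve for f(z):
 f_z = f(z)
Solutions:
 f(z) = C1*exp(z)


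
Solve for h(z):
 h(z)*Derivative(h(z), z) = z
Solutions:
 h(z) = -sqrt(C1 + z^2)
 h(z) = sqrt(C1 + z^2)


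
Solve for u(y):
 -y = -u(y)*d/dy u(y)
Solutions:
 u(y) = -sqrt(C1 + y^2)
 u(y) = sqrt(C1 + y^2)


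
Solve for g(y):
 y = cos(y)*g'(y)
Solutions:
 g(y) = C1 + Integral(y/cos(y), y)


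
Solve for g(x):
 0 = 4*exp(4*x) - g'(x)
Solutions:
 g(x) = C1 + exp(4*x)


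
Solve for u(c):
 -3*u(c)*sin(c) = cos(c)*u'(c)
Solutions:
 u(c) = C1*cos(c)^3


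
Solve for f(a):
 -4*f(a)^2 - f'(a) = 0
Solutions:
 f(a) = 1/(C1 + 4*a)


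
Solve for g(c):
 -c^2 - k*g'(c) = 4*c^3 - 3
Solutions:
 g(c) = C1 - c^4/k - c^3/(3*k) + 3*c/k


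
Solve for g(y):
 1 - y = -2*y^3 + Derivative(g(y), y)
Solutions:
 g(y) = C1 + y^4/2 - y^2/2 + y


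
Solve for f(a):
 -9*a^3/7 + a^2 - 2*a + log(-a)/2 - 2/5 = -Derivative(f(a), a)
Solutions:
 f(a) = C1 + 9*a^4/28 - a^3/3 + a^2 - a*log(-a)/2 + 9*a/10


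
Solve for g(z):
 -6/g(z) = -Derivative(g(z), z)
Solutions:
 g(z) = -sqrt(C1 + 12*z)
 g(z) = sqrt(C1 + 12*z)


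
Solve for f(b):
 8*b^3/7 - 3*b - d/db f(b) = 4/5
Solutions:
 f(b) = C1 + 2*b^4/7 - 3*b^2/2 - 4*b/5


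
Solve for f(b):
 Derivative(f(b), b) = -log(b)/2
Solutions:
 f(b) = C1 - b*log(b)/2 + b/2


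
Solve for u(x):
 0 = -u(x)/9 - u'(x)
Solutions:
 u(x) = C1*exp(-x/9)


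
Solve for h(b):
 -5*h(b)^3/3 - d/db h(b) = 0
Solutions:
 h(b) = -sqrt(6)*sqrt(-1/(C1 - 5*b))/2
 h(b) = sqrt(6)*sqrt(-1/(C1 - 5*b))/2


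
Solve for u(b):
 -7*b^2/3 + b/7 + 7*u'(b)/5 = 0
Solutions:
 u(b) = C1 + 5*b^3/9 - 5*b^2/98


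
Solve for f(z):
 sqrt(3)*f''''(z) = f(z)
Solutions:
 f(z) = C1*exp(-3^(7/8)*z/3) + C2*exp(3^(7/8)*z/3) + C3*sin(3^(7/8)*z/3) + C4*cos(3^(7/8)*z/3)


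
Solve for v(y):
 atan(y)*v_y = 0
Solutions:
 v(y) = C1


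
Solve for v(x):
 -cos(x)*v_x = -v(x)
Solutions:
 v(x) = C1*sqrt(sin(x) + 1)/sqrt(sin(x) - 1)


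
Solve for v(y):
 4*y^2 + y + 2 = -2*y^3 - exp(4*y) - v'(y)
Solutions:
 v(y) = C1 - y^4/2 - 4*y^3/3 - y^2/2 - 2*y - exp(4*y)/4


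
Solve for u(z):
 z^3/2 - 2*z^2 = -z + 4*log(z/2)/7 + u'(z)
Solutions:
 u(z) = C1 + z^4/8 - 2*z^3/3 + z^2/2 - 4*z*log(z)/7 + 4*z*log(2)/7 + 4*z/7


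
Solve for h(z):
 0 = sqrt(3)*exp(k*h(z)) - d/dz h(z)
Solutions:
 h(z) = Piecewise((log(-1/(C1*k + sqrt(3)*k*z))/k, Ne(k, 0)), (nan, True))
 h(z) = Piecewise((C1 + sqrt(3)*z, Eq(k, 0)), (nan, True))


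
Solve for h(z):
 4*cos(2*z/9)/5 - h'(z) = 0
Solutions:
 h(z) = C1 + 18*sin(2*z/9)/5


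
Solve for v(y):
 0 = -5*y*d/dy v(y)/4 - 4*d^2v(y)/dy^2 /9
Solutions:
 v(y) = C1 + C2*erf(3*sqrt(10)*y/8)


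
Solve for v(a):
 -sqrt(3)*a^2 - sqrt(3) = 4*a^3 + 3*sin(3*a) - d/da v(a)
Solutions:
 v(a) = C1 + a^4 + sqrt(3)*a^3/3 + sqrt(3)*a - cos(3*a)


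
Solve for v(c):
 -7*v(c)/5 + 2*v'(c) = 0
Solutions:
 v(c) = C1*exp(7*c/10)


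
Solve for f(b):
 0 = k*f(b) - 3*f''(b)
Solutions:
 f(b) = C1*exp(-sqrt(3)*b*sqrt(k)/3) + C2*exp(sqrt(3)*b*sqrt(k)/3)


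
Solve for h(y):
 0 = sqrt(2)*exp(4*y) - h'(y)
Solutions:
 h(y) = C1 + sqrt(2)*exp(4*y)/4


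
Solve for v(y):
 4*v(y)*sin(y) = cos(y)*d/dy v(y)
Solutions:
 v(y) = C1/cos(y)^4


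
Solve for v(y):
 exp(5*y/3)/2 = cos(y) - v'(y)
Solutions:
 v(y) = C1 - 3*exp(5*y/3)/10 + sin(y)


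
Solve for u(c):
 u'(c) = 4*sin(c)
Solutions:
 u(c) = C1 - 4*cos(c)


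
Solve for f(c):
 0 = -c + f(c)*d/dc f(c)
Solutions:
 f(c) = -sqrt(C1 + c^2)
 f(c) = sqrt(C1 + c^2)


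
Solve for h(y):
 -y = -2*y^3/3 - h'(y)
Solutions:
 h(y) = C1 - y^4/6 + y^2/2


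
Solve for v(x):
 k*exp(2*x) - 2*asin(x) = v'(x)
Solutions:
 v(x) = C1 + k*exp(2*x)/2 - 2*x*asin(x) - 2*sqrt(1 - x^2)


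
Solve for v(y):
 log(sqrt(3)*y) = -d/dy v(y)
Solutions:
 v(y) = C1 - y*log(y) - y*log(3)/2 + y


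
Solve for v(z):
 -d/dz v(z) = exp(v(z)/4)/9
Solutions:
 v(z) = 4*log(1/(C1 + z)) + 8*log(6)


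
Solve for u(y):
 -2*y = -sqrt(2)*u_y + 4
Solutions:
 u(y) = C1 + sqrt(2)*y^2/2 + 2*sqrt(2)*y


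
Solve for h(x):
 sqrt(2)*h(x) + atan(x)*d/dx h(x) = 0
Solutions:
 h(x) = C1*exp(-sqrt(2)*Integral(1/atan(x), x))


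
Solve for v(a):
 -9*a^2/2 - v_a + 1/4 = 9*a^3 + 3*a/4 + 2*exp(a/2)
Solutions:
 v(a) = C1 - 9*a^4/4 - 3*a^3/2 - 3*a^2/8 + a/4 - 4*exp(a/2)


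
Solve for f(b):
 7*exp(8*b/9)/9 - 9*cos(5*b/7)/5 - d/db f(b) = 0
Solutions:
 f(b) = C1 + 7*exp(8*b/9)/8 - 63*sin(5*b/7)/25


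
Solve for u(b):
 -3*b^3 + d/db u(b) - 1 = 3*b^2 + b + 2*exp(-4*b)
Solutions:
 u(b) = C1 + 3*b^4/4 + b^3 + b^2/2 + b - exp(-4*b)/2


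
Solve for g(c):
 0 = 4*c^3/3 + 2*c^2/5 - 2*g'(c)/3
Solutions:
 g(c) = C1 + c^4/2 + c^3/5


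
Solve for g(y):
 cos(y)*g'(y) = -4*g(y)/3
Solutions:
 g(y) = C1*(sin(y) - 1)^(2/3)/(sin(y) + 1)^(2/3)


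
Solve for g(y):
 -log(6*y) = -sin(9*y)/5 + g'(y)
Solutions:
 g(y) = C1 - y*log(y) - y*log(6) + y - cos(9*y)/45


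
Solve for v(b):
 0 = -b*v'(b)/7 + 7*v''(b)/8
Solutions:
 v(b) = C1 + C2*erfi(2*b/7)


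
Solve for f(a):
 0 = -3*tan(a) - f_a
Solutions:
 f(a) = C1 + 3*log(cos(a))


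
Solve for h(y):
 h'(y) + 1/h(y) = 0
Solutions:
 h(y) = -sqrt(C1 - 2*y)
 h(y) = sqrt(C1 - 2*y)


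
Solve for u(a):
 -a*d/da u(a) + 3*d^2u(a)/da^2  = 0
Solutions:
 u(a) = C1 + C2*erfi(sqrt(6)*a/6)


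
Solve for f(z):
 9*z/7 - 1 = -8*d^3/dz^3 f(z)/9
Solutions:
 f(z) = C1 + C2*z + C3*z^2 - 27*z^4/448 + 3*z^3/16


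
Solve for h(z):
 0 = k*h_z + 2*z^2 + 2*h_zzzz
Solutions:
 h(z) = C1 + C2*exp(2^(2/3)*z*(-k)^(1/3)/2) + C3*exp(2^(2/3)*z*(-k)^(1/3)*(-1 + sqrt(3)*I)/4) + C4*exp(-2^(2/3)*z*(-k)^(1/3)*(1 + sqrt(3)*I)/4) - 2*z^3/(3*k)


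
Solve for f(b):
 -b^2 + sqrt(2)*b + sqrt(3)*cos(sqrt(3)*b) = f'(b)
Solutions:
 f(b) = C1 - b^3/3 + sqrt(2)*b^2/2 + sin(sqrt(3)*b)


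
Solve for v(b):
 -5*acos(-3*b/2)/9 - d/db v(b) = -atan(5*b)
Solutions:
 v(b) = C1 - 5*b*acos(-3*b/2)/9 + b*atan(5*b) - 5*sqrt(4 - 9*b^2)/27 - log(25*b^2 + 1)/10


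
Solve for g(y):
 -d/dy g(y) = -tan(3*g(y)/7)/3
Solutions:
 g(y) = -7*asin(C1*exp(y/7))/3 + 7*pi/3
 g(y) = 7*asin(C1*exp(y/7))/3


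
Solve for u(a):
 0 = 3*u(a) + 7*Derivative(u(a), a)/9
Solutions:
 u(a) = C1*exp(-27*a/7)


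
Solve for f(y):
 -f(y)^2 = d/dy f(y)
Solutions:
 f(y) = 1/(C1 + y)


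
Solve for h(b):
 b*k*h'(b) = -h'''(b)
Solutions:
 h(b) = C1 + Integral(C2*airyai(b*(-k)^(1/3)) + C3*airybi(b*(-k)^(1/3)), b)


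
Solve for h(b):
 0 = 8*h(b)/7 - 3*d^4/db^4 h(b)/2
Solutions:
 h(b) = C1*exp(-2*21^(3/4)*b/21) + C2*exp(2*21^(3/4)*b/21) + C3*sin(2*21^(3/4)*b/21) + C4*cos(2*21^(3/4)*b/21)


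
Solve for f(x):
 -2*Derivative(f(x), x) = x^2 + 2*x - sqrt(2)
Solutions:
 f(x) = C1 - x^3/6 - x^2/2 + sqrt(2)*x/2


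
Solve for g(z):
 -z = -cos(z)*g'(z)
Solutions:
 g(z) = C1 + Integral(z/cos(z), z)


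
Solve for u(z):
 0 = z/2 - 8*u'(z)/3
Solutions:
 u(z) = C1 + 3*z^2/32


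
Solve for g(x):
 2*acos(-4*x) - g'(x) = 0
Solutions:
 g(x) = C1 + 2*x*acos(-4*x) + sqrt(1 - 16*x^2)/2


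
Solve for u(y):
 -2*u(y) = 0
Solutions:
 u(y) = 0


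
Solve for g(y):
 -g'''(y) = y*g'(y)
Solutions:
 g(y) = C1 + Integral(C2*airyai(-y) + C3*airybi(-y), y)


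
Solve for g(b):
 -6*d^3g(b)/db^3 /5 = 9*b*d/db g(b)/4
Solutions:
 g(b) = C1 + Integral(C2*airyai(-15^(1/3)*b/2) + C3*airybi(-15^(1/3)*b/2), b)


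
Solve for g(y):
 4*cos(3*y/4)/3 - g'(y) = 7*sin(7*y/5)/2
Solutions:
 g(y) = C1 + 16*sin(3*y/4)/9 + 5*cos(7*y/5)/2


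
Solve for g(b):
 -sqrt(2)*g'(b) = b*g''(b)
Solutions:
 g(b) = C1 + C2*b^(1 - sqrt(2))


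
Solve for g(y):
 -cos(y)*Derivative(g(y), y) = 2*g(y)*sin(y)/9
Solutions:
 g(y) = C1*cos(y)^(2/9)


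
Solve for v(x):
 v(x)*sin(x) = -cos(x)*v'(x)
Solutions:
 v(x) = C1*cos(x)


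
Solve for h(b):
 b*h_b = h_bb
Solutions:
 h(b) = C1 + C2*erfi(sqrt(2)*b/2)


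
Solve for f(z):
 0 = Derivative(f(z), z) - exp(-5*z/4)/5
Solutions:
 f(z) = C1 - 4*exp(-5*z/4)/25


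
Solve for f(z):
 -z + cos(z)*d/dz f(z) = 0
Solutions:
 f(z) = C1 + Integral(z/cos(z), z)


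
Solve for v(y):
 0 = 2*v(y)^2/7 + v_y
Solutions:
 v(y) = 7/(C1 + 2*y)


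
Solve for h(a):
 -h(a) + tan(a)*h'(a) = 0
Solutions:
 h(a) = C1*sin(a)


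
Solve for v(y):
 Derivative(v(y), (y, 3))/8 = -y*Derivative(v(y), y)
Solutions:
 v(y) = C1 + Integral(C2*airyai(-2*y) + C3*airybi(-2*y), y)


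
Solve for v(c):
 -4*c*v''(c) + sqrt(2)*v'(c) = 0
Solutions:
 v(c) = C1 + C2*c^(sqrt(2)/4 + 1)


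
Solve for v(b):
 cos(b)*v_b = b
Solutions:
 v(b) = C1 + Integral(b/cos(b), b)


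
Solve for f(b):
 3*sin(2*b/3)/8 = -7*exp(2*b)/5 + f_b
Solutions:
 f(b) = C1 + 7*exp(2*b)/10 - 9*cos(2*b/3)/16


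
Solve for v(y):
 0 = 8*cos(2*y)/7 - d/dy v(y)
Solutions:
 v(y) = C1 + 4*sin(2*y)/7


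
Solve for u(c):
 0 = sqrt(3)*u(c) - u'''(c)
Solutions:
 u(c) = C3*exp(3^(1/6)*c) + (C1*sin(3^(2/3)*c/2) + C2*cos(3^(2/3)*c/2))*exp(-3^(1/6)*c/2)


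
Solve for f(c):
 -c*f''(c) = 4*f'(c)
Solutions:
 f(c) = C1 + C2/c^3


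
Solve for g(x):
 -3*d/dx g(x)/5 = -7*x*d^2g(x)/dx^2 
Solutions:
 g(x) = C1 + C2*x^(38/35)


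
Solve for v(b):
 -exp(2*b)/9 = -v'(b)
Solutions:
 v(b) = C1 + exp(2*b)/18


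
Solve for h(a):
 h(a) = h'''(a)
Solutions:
 h(a) = C3*exp(a) + (C1*sin(sqrt(3)*a/2) + C2*cos(sqrt(3)*a/2))*exp(-a/2)


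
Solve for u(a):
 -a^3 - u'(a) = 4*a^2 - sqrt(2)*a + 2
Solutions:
 u(a) = C1 - a^4/4 - 4*a^3/3 + sqrt(2)*a^2/2 - 2*a


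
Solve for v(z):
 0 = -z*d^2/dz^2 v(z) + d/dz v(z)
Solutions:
 v(z) = C1 + C2*z^2


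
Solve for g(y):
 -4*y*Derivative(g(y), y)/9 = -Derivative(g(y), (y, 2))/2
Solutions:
 g(y) = C1 + C2*erfi(2*y/3)


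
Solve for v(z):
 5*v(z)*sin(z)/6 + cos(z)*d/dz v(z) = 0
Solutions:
 v(z) = C1*cos(z)^(5/6)


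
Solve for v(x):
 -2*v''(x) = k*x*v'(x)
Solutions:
 v(x) = Piecewise((-sqrt(pi)*C1*erf(sqrt(k)*x/2)/sqrt(k) - C2, (k > 0) | (k < 0)), (-C1*x - C2, True))


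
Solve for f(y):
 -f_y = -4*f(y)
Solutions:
 f(y) = C1*exp(4*y)


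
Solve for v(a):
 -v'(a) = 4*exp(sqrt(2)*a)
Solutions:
 v(a) = C1 - 2*sqrt(2)*exp(sqrt(2)*a)


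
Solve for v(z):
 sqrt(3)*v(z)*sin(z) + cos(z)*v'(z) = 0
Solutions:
 v(z) = C1*cos(z)^(sqrt(3))


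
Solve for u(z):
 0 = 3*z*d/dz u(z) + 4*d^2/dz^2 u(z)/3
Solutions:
 u(z) = C1 + C2*erf(3*sqrt(2)*z/4)


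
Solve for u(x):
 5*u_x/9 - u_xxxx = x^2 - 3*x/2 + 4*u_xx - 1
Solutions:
 u(x) = C1 + C2*exp(-x*(-8*18^(1/3)/(5 + sqrt(793))^(1/3) + 12^(1/3)*(5 + sqrt(793))^(1/3))/12)*sin(2^(1/3)*3^(1/6)*x*(2/(5 + sqrt(793))^(1/3) + 2^(1/3)*3^(2/3)*(5 + sqrt(793))^(1/3)/12)) + C3*exp(-x*(-8*18^(1/3)/(5 + sqrt(793))^(1/3) + 12^(1/3)*(5 + sqrt(793))^(1/3))/12)*cos(2^(1/3)*3^(1/6)*x*(2/(5 + sqrt(793))^(1/3) + 2^(1/3)*3^(2/3)*(5 + sqrt(793))^(1/3)/12)) + C4*exp(x*(-8*18^(1/3)/(5 + sqrt(793))^(1/3) + 12^(1/3)*(5 + sqrt(793))^(1/3))/6) + 3*x^3/5 + 1161*x^2/100 + 20673*x/125


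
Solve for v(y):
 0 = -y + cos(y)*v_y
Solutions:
 v(y) = C1 + Integral(y/cos(y), y)


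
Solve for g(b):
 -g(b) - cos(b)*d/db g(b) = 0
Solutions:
 g(b) = C1*sqrt(sin(b) - 1)/sqrt(sin(b) + 1)


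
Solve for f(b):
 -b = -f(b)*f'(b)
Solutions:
 f(b) = -sqrt(C1 + b^2)
 f(b) = sqrt(C1 + b^2)


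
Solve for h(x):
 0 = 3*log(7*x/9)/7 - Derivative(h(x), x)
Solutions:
 h(x) = C1 + 3*x*log(x)/7 - 6*x*log(3)/7 - 3*x/7 + 3*x*log(7)/7


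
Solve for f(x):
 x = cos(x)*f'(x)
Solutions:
 f(x) = C1 + Integral(x/cos(x), x)


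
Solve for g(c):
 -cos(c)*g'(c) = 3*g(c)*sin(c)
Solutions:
 g(c) = C1*cos(c)^3


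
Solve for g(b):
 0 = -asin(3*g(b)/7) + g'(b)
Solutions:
 Integral(1/asin(3*_y/7), (_y, g(b))) = C1 + b


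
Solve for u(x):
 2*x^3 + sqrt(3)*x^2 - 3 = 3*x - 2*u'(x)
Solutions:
 u(x) = C1 - x^4/4 - sqrt(3)*x^3/6 + 3*x^2/4 + 3*x/2


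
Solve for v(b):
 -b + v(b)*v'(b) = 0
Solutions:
 v(b) = -sqrt(C1 + b^2)
 v(b) = sqrt(C1 + b^2)


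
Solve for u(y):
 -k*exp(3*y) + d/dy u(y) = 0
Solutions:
 u(y) = C1 + k*exp(3*y)/3


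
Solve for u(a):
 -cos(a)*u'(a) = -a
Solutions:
 u(a) = C1 + Integral(a/cos(a), a)


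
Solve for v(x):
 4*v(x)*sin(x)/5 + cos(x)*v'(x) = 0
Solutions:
 v(x) = C1*cos(x)^(4/5)


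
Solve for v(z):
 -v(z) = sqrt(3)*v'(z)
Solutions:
 v(z) = C1*exp(-sqrt(3)*z/3)


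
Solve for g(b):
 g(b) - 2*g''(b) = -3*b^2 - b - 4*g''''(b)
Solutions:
 g(b) = -3*b^2 - b + (C1*sin(sqrt(2)*b/4) + C2*cos(sqrt(2)*b/4))*exp(-sqrt(6)*b/4) + (C3*sin(sqrt(2)*b/4) + C4*cos(sqrt(2)*b/4))*exp(sqrt(6)*b/4) - 12


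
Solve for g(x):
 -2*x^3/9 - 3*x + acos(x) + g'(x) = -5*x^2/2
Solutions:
 g(x) = C1 + x^4/18 - 5*x^3/6 + 3*x^2/2 - x*acos(x) + sqrt(1 - x^2)


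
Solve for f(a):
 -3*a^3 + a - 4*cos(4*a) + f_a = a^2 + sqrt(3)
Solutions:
 f(a) = C1 + 3*a^4/4 + a^3/3 - a^2/2 + sqrt(3)*a + sin(4*a)


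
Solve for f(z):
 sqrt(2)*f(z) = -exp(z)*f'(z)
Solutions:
 f(z) = C1*exp(sqrt(2)*exp(-z))


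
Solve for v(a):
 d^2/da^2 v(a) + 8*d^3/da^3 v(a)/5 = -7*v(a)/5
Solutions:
 v(a) = C1*exp(a*(-10 + 25/(24*sqrt(66129) + 6173)^(1/3) + (24*sqrt(66129) + 6173)^(1/3))/48)*sin(sqrt(3)*a*(-(24*sqrt(66129) + 6173)^(1/3) + 25/(24*sqrt(66129) + 6173)^(1/3))/48) + C2*exp(a*(-10 + 25/(24*sqrt(66129) + 6173)^(1/3) + (24*sqrt(66129) + 6173)^(1/3))/48)*cos(sqrt(3)*a*(-(24*sqrt(66129) + 6173)^(1/3) + 25/(24*sqrt(66129) + 6173)^(1/3))/48) + C3*exp(-a*(25/(24*sqrt(66129) + 6173)^(1/3) + 5 + (24*sqrt(66129) + 6173)^(1/3))/24)


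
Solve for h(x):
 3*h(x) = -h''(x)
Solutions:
 h(x) = C1*sin(sqrt(3)*x) + C2*cos(sqrt(3)*x)


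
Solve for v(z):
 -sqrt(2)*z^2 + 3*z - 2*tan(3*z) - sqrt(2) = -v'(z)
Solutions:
 v(z) = C1 + sqrt(2)*z^3/3 - 3*z^2/2 + sqrt(2)*z - 2*log(cos(3*z))/3


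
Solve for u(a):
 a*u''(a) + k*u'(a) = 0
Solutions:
 u(a) = C1 + a^(1 - re(k))*(C2*sin(log(a)*Abs(im(k))) + C3*cos(log(a)*im(k)))


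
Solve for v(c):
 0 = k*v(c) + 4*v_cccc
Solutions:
 v(c) = C1*exp(-sqrt(2)*c*(-k)^(1/4)/2) + C2*exp(sqrt(2)*c*(-k)^(1/4)/2) + C3*exp(-sqrt(2)*I*c*(-k)^(1/4)/2) + C4*exp(sqrt(2)*I*c*(-k)^(1/4)/2)


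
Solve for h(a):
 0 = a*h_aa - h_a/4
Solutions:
 h(a) = C1 + C2*a^(5/4)


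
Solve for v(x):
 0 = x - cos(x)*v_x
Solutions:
 v(x) = C1 + Integral(x/cos(x), x)


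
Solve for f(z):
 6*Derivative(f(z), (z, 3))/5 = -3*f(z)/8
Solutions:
 f(z) = C3*exp(-2^(2/3)*5^(1/3)*z/4) + (C1*sin(2^(2/3)*sqrt(3)*5^(1/3)*z/8) + C2*cos(2^(2/3)*sqrt(3)*5^(1/3)*z/8))*exp(2^(2/3)*5^(1/3)*z/8)


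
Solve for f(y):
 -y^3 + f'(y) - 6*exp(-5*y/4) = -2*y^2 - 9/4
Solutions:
 f(y) = C1 + y^4/4 - 2*y^3/3 - 9*y/4 - 24*exp(-5*y/4)/5


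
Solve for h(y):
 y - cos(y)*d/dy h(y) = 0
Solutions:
 h(y) = C1 + Integral(y/cos(y), y)


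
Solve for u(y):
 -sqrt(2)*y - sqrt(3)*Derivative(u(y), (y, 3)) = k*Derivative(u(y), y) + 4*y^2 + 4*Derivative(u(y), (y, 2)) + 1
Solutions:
 u(y) = C1 + C2*exp(sqrt(3)*y*(sqrt(-sqrt(3)*k + 4) - 2)/3) + C3*exp(-sqrt(3)*y*(sqrt(-sqrt(3)*k + 4) + 2)/3) - 4*y^3/(3*k) - sqrt(2)*y^2/(2*k) - y/k + 16*y^2/k^2 + 4*sqrt(2)*y/k^2 + 8*sqrt(3)*y/k^2 - 128*y/k^3


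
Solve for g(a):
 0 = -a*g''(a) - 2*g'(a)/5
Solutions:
 g(a) = C1 + C2*a^(3/5)


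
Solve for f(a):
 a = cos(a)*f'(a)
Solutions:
 f(a) = C1 + Integral(a/cos(a), a)


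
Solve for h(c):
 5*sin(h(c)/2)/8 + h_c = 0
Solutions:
 5*c/8 + log(cos(h(c)/2) - 1) - log(cos(h(c)/2) + 1) = C1


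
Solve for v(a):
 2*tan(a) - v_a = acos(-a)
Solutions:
 v(a) = C1 - a*acos(-a) - sqrt(1 - a^2) - 2*log(cos(a))


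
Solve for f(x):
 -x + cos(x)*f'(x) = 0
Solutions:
 f(x) = C1 + Integral(x/cos(x), x)


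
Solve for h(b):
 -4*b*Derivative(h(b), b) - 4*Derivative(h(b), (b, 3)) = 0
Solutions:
 h(b) = C1 + Integral(C2*airyai(-b) + C3*airybi(-b), b)


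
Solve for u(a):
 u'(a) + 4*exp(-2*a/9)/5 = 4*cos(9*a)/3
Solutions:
 u(a) = C1 + 4*sin(9*a)/27 + 18*exp(-2*a/9)/5


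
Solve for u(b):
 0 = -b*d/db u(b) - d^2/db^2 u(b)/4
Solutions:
 u(b) = C1 + C2*erf(sqrt(2)*b)


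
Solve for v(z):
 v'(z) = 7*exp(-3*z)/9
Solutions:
 v(z) = C1 - 7*exp(-3*z)/27


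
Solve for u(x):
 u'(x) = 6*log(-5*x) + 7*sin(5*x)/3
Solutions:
 u(x) = C1 + 6*x*log(-x) - 6*x + 6*x*log(5) - 7*cos(5*x)/15


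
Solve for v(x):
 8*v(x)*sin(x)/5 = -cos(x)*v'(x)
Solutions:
 v(x) = C1*cos(x)^(8/5)


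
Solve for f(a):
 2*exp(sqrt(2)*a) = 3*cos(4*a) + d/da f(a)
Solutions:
 f(a) = C1 + sqrt(2)*exp(sqrt(2)*a) - 3*sin(4*a)/4


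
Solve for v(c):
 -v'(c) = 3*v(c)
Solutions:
 v(c) = C1*exp(-3*c)


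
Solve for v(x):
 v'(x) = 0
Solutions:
 v(x) = C1


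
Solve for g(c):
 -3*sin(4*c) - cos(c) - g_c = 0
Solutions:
 g(c) = C1 - sin(c) + 3*cos(4*c)/4


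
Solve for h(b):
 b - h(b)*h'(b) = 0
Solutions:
 h(b) = -sqrt(C1 + b^2)
 h(b) = sqrt(C1 + b^2)


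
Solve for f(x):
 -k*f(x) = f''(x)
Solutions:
 f(x) = C1*exp(-x*sqrt(-k)) + C2*exp(x*sqrt(-k))


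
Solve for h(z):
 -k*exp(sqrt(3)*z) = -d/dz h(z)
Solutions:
 h(z) = C1 + sqrt(3)*k*exp(sqrt(3)*z)/3


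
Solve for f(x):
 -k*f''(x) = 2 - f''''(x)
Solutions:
 f(x) = C1 + C2*x + C3*exp(-sqrt(k)*x) + C4*exp(sqrt(k)*x) - x^2/k


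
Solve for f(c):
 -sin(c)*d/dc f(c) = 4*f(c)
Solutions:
 f(c) = C1*(cos(c)^2 + 2*cos(c) + 1)/(cos(c)^2 - 2*cos(c) + 1)


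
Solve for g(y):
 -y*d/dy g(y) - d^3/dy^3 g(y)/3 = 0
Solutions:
 g(y) = C1 + Integral(C2*airyai(-3^(1/3)*y) + C3*airybi(-3^(1/3)*y), y)


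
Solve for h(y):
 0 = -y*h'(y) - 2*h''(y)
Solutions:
 h(y) = C1 + C2*erf(y/2)


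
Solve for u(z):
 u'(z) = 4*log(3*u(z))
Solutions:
 -Integral(1/(log(_y) + log(3)), (_y, u(z)))/4 = C1 - z


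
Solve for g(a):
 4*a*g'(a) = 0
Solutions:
 g(a) = C1


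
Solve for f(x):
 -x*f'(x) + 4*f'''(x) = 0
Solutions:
 f(x) = C1 + Integral(C2*airyai(2^(1/3)*x/2) + C3*airybi(2^(1/3)*x/2), x)


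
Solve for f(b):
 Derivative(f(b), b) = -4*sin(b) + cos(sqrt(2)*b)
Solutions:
 f(b) = C1 + sqrt(2)*sin(sqrt(2)*b)/2 + 4*cos(b)


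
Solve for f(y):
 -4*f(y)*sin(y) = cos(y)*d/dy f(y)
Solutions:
 f(y) = C1*cos(y)^4


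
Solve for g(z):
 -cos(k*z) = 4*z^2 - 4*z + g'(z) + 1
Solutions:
 g(z) = C1 - 4*z^3/3 + 2*z^2 - z - sin(k*z)/k


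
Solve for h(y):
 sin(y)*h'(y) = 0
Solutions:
 h(y) = C1


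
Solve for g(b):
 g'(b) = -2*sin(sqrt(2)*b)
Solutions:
 g(b) = C1 + sqrt(2)*cos(sqrt(2)*b)
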